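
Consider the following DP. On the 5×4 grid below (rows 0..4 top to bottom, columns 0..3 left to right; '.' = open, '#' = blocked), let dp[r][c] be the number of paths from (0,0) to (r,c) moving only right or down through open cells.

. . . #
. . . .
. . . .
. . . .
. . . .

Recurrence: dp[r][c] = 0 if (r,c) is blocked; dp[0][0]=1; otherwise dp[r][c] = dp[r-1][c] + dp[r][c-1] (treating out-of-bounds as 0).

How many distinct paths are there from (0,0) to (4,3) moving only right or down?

34

r\c   0   1   2   3
  0   1   1   1   0
  1   1   2   3   3
  2   1   3   6   9
  3   1   4  10  19
  4   1   5  15  34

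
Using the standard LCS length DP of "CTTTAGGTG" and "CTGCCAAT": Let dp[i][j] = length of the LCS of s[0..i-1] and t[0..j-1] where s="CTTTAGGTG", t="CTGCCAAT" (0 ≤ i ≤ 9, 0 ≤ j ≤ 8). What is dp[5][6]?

3

   ''  C  T  G  C  C  A  A  T
''  0  0  0  0  0  0  0  0  0
 C  0  1  1  1  1  1  1  1  1
 T  0  1  2  2  2  2  2  2  2
 T  0  1  2  2  2  2  2  2  3
 T  0  1  2  2  2  2  2  2  3
 A  0  1  2  2  2  2  3  3  3
 G  0  1  2  3  3  3  3  3  3
 G  0  1  2  3  3  3  3  3  3
 T  0  1  2  3  3  3  3  3  4
 G  0  1  2  3  3  3  3  3  4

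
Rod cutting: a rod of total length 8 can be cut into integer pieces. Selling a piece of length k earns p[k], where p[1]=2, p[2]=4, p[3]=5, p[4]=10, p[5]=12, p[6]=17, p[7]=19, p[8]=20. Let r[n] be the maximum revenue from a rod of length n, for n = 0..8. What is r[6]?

17

   n    0    1    2    3    4    5    6    7    8
r[n]    0    2    4    6   10   12   17   19   21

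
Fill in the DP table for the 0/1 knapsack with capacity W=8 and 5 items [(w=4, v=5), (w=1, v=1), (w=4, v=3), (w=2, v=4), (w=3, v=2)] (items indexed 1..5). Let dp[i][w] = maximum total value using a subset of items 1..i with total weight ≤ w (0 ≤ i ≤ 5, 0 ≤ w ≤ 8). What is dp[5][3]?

5

i\w   0   1   2   3   4   5   6   7   8
  0   0   0   0   0   0   0   0   0   0
  1   0   0   0   0   5   5   5   5   5
  2   0   1   1   1   5   6   6   6   6
  3   0   1   1   1   5   6   6   6   8
  4   0   1   4   5   5   6   9  10  10
  5   0   1   4   5   5   6   9  10  10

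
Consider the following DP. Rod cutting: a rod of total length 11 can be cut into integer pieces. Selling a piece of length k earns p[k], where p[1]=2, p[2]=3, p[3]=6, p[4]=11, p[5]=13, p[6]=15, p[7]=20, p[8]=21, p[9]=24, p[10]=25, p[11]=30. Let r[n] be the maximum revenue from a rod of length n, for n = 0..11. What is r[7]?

20

   n    0    1    2    3    4    5    6    7    8    9   10   11
r[n]    0    2    4    6   11   13   15   20   22   24   26   31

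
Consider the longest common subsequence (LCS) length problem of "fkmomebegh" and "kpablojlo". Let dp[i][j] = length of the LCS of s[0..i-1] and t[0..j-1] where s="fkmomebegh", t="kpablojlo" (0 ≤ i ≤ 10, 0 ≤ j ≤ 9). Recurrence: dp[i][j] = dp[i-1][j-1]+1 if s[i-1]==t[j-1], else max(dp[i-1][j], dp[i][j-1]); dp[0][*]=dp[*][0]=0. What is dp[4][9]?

   ''  k  p  a  b  l  o  j  l  o
''  0  0  0  0  0  0  0  0  0  0
 f  0  0  0  0  0  0  0  0  0  0
 k  0  1  1  1  1  1  1  1  1  1
 m  0  1  1  1  1  1  1  1  1  1
 o  0  1  1  1  1  1  2  2  2  2
 m  0  1  1  1  1  1  2  2  2  2
 e  0  1  1  1  1  1  2  2  2  2
 b  0  1  1  1  2  2  2  2  2  2
 e  0  1  1  1  2  2  2  2  2  2
 g  0  1  1  1  2  2  2  2  2  2
 h  0  1  1  1  2  2  2  2  2  2

2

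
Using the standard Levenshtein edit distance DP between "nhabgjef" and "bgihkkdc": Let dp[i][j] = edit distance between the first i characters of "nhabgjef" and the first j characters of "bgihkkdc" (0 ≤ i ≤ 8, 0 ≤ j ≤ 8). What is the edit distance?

   ''  b  g  i  h  k  k  d  c
''  0  1  2  3  4  5  6  7  8
 n  1  1  2  3  4  5  6  7  8
 h  2  2  2  3  3  4  5  6  7
 a  3  3  3  3  4  4  5  6  7
 b  4  3  4  4  4  5  5  6  7
 g  5  4  3  4  5  5  6  6  7
 j  6  5  4  4  5  6  6  7  7
 e  7  6  5  5  5  6  7  7  8
 f  8  7  6  6  6  6  7  8  8

8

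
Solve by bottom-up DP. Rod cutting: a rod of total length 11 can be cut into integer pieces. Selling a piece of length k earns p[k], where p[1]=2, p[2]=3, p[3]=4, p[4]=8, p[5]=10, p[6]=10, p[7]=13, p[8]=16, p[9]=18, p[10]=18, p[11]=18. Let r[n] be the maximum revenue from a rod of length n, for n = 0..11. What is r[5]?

10

   n    0    1    2    3    4    5    6    7    8    9   10   11
r[n]    0    2    4    6    8   10   12   14   16   18   20   22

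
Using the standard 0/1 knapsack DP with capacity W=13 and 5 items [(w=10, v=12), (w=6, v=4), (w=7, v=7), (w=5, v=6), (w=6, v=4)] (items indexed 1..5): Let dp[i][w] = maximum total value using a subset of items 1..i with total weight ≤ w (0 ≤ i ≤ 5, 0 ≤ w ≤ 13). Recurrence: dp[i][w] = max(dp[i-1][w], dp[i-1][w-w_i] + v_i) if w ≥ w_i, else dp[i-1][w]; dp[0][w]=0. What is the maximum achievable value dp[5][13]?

13

i\w   0   1   2   3   4   5   6   7   8   9  10  11  12  13
  0   0   0   0   0   0   0   0   0   0   0   0   0   0   0
  1   0   0   0   0   0   0   0   0   0   0  12  12  12  12
  2   0   0   0   0   0   0   4   4   4   4  12  12  12  12
  3   0   0   0   0   0   0   4   7   7   7  12  12  12  12
  4   0   0   0   0   0   6   6   7   7   7  12  12  13  13
  5   0   0   0   0   0   6   6   7   7   7  12  12  13  13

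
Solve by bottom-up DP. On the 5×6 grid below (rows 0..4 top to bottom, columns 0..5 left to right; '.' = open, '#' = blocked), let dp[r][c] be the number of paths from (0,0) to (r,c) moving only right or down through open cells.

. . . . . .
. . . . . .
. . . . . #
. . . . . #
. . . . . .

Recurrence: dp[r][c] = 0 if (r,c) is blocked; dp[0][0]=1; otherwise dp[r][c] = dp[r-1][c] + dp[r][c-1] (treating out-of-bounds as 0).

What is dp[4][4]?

r\c   0   1   2   3   4   5
  0   1   1   1   1   1   1
  1   1   2   3   4   5   6
  2   1   3   6  10  15   0
  3   1   4  10  20  35   0
  4   1   5  15  35  70  70

70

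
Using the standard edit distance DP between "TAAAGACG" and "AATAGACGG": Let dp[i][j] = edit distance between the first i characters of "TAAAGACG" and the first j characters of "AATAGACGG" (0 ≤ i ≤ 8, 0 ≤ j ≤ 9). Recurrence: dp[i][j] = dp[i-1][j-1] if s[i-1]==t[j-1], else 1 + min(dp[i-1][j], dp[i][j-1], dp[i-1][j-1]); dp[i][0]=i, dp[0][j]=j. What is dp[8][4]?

5

   ''  A  A  T  A  G  A  C  G  G
''  0  1  2  3  4  5  6  7  8  9
 T  1  1  2  2  3  4  5  6  7  8
 A  2  1  1  2  2  3  4  5  6  7
 A  3  2  1  2  2  3  3  4  5  6
 A  4  3  2  2  2  3  3  4  5  6
 G  5  4  3  3  3  2  3  4  4  5
 A  6  5  4  4  3  3  2  3  4  5
 C  7  6  5  5  4  4  3  2  3  4
 G  8  7  6  6  5  4  4  3  2  3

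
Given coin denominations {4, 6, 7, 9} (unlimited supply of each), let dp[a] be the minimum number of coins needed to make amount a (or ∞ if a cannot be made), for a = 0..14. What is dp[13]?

2

 a  0  1  2  3  4  5  6  7  8  9 10 11 12 13 14
dp  0  -  -  -  1  -  1  1  2  1  2  2  2  2  2
(- denotes ∞ / unreachable)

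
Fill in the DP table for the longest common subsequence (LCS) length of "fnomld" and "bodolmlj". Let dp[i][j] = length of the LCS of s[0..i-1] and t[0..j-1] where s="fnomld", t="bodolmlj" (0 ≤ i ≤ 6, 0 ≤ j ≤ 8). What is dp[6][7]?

   ''  b  o  d  o  l  m  l  j
''  0  0  0  0  0  0  0  0  0
 f  0  0  0  0  0  0  0  0  0
 n  0  0  0  0  0  0  0  0  0
 o  0  0  1  1  1  1  1  1  1
 m  0  0  1  1  1  1  2  2  2
 l  0  0  1  1  1  2  2  3  3
 d  0  0  1  2  2  2  2  3  3

3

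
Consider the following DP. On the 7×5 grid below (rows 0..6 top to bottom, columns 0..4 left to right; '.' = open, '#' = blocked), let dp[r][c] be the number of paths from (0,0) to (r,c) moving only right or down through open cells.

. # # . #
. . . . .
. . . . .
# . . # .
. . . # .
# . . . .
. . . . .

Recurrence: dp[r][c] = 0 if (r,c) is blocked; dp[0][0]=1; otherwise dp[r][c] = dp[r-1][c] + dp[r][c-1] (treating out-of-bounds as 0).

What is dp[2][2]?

3

r\c   0   1   2   3   4
  0   1   0   0   0   0
  1   1   1   1   1   1
  2   1   2   3   4   5
  3   0   2   5   0   5
  4   0   2   7   0   5
  5   0   2   9   9  14
  6   0   2  11  20  34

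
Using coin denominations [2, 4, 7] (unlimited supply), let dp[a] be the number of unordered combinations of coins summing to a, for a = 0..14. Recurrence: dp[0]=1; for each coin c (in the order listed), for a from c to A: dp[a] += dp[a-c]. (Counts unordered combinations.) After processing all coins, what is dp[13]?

after  coin     0     1     2     3     4     5     6     7     8     9    10    11    12    13    14
          2     1     0     1     0     1     0     1     0     1     0     1     0     1     0     1
          4     1     0     1     0     2     0     2     0     3     0     3     0     4     0     4
          7     1     0     1     0     2     0     2     1     3     1     3     2     4     2     5

2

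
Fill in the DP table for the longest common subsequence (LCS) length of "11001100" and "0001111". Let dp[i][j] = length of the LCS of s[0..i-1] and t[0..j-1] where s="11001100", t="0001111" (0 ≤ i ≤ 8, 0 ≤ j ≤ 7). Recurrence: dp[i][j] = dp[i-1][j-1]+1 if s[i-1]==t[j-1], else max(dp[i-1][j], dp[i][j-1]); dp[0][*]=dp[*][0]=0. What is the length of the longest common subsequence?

4

   ''  0  0  0  1  1  1  1
''  0  0  0  0  0  0  0  0
 1  0  0  0  0  1  1  1  1
 1  0  0  0  0  1  2  2  2
 0  0  1  1  1  1  2  2  2
 0  0  1  2  2  2  2  2  2
 1  0  1  2  2  3  3  3  3
 1  0  1  2  2  3  4  4  4
 0  0  1  2  3  3  4  4  4
 0  0  1  2  3  3  4  4  4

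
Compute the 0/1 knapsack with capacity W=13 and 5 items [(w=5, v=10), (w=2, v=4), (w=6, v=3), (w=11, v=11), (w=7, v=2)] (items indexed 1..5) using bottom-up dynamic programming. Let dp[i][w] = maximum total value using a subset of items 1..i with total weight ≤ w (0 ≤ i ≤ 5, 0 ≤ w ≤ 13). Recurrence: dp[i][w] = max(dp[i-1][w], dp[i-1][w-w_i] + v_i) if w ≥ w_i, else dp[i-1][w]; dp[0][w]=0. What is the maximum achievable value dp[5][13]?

i\w   0   1   2   3   4   5   6   7   8   9  10  11  12  13
  0   0   0   0   0   0   0   0   0   0   0   0   0   0   0
  1   0   0   0   0   0  10  10  10  10  10  10  10  10  10
  2   0   0   4   4   4  10  10  14  14  14  14  14  14  14
  3   0   0   4   4   4  10  10  14  14  14  14  14  14  17
  4   0   0   4   4   4  10  10  14  14  14  14  14  14  17
  5   0   0   4   4   4  10  10  14  14  14  14  14  14  17

17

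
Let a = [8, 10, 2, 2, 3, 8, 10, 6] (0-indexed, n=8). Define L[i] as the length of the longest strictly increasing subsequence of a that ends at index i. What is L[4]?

   i    0    1    2    3    4    5    6    7
a[i]    8   10    2    2    3    8   10    6
L[i]    1    2    1    1    2    3    4    3

2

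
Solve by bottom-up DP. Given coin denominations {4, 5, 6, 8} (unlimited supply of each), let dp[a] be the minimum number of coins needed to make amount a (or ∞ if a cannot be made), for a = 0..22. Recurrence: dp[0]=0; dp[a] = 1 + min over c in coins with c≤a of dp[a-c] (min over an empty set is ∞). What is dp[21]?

3

 a  0  1  2  3  4  5  6  7  8  9 10 11 12 13 14 15 16 17 18 19 20 21 22
dp  0  -  -  -  1  1  1  -  1  2  2  2  2  2  2  3  2  3  3  3  3  3  3
(- denotes ∞ / unreachable)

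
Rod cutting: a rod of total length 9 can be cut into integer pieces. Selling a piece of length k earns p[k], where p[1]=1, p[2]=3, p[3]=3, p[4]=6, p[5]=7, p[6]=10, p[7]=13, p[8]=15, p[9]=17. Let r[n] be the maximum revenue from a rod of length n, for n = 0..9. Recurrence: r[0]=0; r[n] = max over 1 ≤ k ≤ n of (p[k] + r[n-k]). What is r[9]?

   n    0    1    2    3    4    5    6    7    8    9
r[n]    0    1    3    4    6    7   10   13   15   17

17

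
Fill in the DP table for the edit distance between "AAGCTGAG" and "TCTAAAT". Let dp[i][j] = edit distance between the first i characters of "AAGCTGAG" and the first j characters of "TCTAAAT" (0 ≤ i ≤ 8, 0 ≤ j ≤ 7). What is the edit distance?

6

   ''  T  C  T  A  A  A  T
''  0  1  2  3  4  5  6  7
 A  1  1  2  3  3  4  5  6
 A  2  2  2  3  3  3  4  5
 G  3  3  3  3  4  4  4  5
 C  4  4  3  4  4  5  5  5
 T  5  4  4  3  4  5  6  5
 G  6  5  5  4  4  5  6  6
 A  7  6  6  5  4  4  5  6
 G  8  7  7  6  5  5  5  6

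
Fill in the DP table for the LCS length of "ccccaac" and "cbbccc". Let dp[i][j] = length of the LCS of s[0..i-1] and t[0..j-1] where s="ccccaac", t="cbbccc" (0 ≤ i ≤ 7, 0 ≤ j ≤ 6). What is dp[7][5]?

   ''  c  b  b  c  c  c
''  0  0  0  0  0  0  0
 c  0  1  1  1  1  1  1
 c  0  1  1  1  2  2  2
 c  0  1  1  1  2  3  3
 c  0  1  1  1  2  3  4
 a  0  1  1  1  2  3  4
 a  0  1  1  1  2  3  4
 c  0  1  1  1  2  3  4

3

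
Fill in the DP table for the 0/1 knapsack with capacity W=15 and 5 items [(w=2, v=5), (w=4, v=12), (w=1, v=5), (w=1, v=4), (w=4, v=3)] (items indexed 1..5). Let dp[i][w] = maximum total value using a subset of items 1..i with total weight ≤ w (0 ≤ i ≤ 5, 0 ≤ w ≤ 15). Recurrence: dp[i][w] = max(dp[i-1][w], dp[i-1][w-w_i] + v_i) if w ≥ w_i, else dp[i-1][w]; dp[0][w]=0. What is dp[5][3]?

10

i\w   0   1   2   3   4   5   6   7   8   9  10  11  12  13  14  15
  0   0   0   0   0   0   0   0   0   0   0   0   0   0   0   0   0
  1   0   0   5   5   5   5   5   5   5   5   5   5   5   5   5   5
  2   0   0   5   5  12  12  17  17  17  17  17  17  17  17  17  17
  3   0   5   5  10  12  17  17  22  22  22  22  22  22  22  22  22
  4   0   5   9  10  14  17  21  22  26  26  26  26  26  26  26  26
  5   0   5   9  10  14  17  21  22  26  26  26  26  29  29  29  29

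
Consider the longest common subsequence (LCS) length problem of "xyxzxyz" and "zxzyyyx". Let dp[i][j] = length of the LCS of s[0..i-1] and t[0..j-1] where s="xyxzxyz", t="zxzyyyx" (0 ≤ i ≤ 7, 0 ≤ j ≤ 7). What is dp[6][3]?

2

   ''  z  x  z  y  y  y  x
''  0  0  0  0  0  0  0  0
 x  0  0  1  1  1  1  1  1
 y  0  0  1  1  2  2  2  2
 x  0  0  1  1  2  2  2  3
 z  0  1  1  2  2  2  2  3
 x  0  1  2  2  2  2  2  3
 y  0  1  2  2  3  3  3  3
 z  0  1  2  3  3  3  3  3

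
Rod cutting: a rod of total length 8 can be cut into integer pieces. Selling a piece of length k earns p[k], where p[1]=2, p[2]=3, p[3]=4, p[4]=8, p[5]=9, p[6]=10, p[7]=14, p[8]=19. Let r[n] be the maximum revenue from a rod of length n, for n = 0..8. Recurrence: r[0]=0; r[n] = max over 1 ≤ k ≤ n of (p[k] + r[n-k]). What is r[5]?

10

   n    0    1    2    3    4    5    6    7    8
r[n]    0    2    4    6    8   10   12   14   19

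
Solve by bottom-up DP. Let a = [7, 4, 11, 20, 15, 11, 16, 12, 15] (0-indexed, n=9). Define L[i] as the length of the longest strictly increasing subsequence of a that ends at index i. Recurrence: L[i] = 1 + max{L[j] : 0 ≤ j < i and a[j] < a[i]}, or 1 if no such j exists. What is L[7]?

3

   i    0    1    2    3    4    5    6    7    8
a[i]    7    4   11   20   15   11   16   12   15
L[i]    1    1    2    3    3    2    4    3    4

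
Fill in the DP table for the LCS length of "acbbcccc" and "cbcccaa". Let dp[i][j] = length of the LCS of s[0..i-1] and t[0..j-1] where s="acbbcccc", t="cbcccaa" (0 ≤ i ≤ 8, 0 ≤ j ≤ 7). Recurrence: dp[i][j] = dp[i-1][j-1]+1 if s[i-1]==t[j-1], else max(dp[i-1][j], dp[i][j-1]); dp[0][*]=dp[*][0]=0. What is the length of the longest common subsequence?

   ''  c  b  c  c  c  a  a
''  0  0  0  0  0  0  0  0
 a  0  0  0  0  0  0  1  1
 c  0  1  1  1  1  1  1  1
 b  0  1  2  2  2  2  2  2
 b  0  1  2  2  2  2  2  2
 c  0  1  2  3  3  3  3  3
 c  0  1  2  3  4  4  4  4
 c  0  1  2  3  4  5  5  5
 c  0  1  2  3  4  5  5  5

5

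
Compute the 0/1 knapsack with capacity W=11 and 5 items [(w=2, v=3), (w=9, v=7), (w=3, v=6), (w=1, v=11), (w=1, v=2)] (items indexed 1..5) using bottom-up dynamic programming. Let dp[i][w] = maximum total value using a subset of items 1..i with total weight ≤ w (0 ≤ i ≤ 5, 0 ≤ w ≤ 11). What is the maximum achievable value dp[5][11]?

22

i\w   0   1   2   3   4   5   6   7   8   9  10  11
  0   0   0   0   0   0   0   0   0   0   0   0   0
  1   0   0   3   3   3   3   3   3   3   3   3   3
  2   0   0   3   3   3   3   3   3   3   7   7  10
  3   0   0   3   6   6   9   9   9   9   9   9  10
  4   0  11  11  14  17  17  20  20  20  20  20  20
  5   0  11  13  14  17  19  20  22  22  22  22  22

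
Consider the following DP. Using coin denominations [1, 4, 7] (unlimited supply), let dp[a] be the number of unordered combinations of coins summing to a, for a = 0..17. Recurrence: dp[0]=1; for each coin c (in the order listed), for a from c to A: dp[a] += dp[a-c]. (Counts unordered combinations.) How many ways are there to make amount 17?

after  coin     0     1     2     3     4     5     6     7     8     9    10    11    12    13    14    15    16    17
          1     1     1     1     1     1     1     1     1     1     1     1     1     1     1     1     1     1     1
          4     1     1     1     1     2     2     2     2     3     3     3     3     4     4     4     4     5     5
          7     1     1     1     1     2     2     2     3     4     4     4     5     6     6     7     8     9     9

9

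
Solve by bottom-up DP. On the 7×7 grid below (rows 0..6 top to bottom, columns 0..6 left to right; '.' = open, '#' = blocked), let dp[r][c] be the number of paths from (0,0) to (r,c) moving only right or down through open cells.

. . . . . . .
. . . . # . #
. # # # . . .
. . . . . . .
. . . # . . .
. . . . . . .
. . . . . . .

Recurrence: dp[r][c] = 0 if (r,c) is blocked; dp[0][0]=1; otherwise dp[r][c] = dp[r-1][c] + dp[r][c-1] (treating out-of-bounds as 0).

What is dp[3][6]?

3

r\c   0   1   2   3   4   5   6
  0   1   1   1   1   1   1   1
  1   1   2   3   4   0   1   0
  2   1   0   0   0   0   1   1
  3   1   1   1   1   1   2   3
  4   1   2   3   0   1   3   6
  5   1   3   6   6   7  10  16
  6   1   4  10  16  23  33  49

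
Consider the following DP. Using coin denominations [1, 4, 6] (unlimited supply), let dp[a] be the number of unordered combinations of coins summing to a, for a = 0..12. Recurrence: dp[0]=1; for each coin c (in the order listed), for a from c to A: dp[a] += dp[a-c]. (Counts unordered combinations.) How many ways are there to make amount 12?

7

after  coin     0     1     2     3     4     5     6     7     8     9    10    11    12
          1     1     1     1     1     1     1     1     1     1     1     1     1     1
          4     1     1     1     1     2     2     2     2     3     3     3     3     4
          6     1     1     1     1     2     2     3     3     4     4     5     5     7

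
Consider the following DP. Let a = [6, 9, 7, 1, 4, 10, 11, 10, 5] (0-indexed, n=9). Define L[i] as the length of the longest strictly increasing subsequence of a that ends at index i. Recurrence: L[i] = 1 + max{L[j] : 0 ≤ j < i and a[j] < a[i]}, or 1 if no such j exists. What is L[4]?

   i    0    1    2    3    4    5    6    7    8
a[i]    6    9    7    1    4   10   11   10    5
L[i]    1    2    2    1    2    3    4    3    3

2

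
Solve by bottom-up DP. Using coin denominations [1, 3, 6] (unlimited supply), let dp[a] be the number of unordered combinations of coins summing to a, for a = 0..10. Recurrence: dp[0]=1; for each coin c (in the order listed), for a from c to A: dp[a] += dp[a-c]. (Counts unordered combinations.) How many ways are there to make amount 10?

6

after  coin     0     1     2     3     4     5     6     7     8     9    10
          1     1     1     1     1     1     1     1     1     1     1     1
          3     1     1     1     2     2     2     3     3     3     4     4
          6     1     1     1     2     2     2     4     4     4     6     6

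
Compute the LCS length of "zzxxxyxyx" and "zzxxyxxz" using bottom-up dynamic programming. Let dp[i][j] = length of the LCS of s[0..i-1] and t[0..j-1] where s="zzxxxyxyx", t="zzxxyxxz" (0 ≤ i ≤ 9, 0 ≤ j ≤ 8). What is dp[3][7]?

3

   ''  z  z  x  x  y  x  x  z
''  0  0  0  0  0  0  0  0  0
 z  0  1  1  1  1  1  1  1  1
 z  0  1  2  2  2  2  2  2  2
 x  0  1  2  3  3  3  3  3  3
 x  0  1  2  3  4  4  4  4  4
 x  0  1  2  3  4  4  5  5  5
 y  0  1  2  3  4  5  5  5  5
 x  0  1  2  3  4  5  6  6  6
 y  0  1  2  3  4  5  6  6  6
 x  0  1  2  3  4  5  6  7  7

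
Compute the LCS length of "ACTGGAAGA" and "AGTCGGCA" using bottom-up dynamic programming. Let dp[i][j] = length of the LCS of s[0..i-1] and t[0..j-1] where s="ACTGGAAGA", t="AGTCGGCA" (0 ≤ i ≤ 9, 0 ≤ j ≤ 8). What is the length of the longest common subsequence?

5

   ''  A  G  T  C  G  G  C  A
''  0  0  0  0  0  0  0  0  0
 A  0  1  1  1  1  1  1  1  1
 C  0  1  1  1  2  2  2  2  2
 T  0  1  1  2  2  2  2  2  2
 G  0  1  2  2  2  3  3  3  3
 G  0  1  2  2  2  3  4  4  4
 A  0  1  2  2  2  3  4  4  5
 A  0  1  2  2  2  3  4  4  5
 G  0  1  2  2  2  3  4  4  5
 A  0  1  2  2  2  3  4  4  5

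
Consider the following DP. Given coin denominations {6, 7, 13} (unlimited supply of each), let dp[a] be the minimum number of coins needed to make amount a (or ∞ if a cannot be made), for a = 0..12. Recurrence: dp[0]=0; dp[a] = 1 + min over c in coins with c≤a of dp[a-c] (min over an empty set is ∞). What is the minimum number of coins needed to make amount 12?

 a  0  1  2  3  4  5  6  7  8  9 10 11 12
dp  0  -  -  -  -  -  1  1  -  -  -  -  2
(- denotes ∞ / unreachable)

2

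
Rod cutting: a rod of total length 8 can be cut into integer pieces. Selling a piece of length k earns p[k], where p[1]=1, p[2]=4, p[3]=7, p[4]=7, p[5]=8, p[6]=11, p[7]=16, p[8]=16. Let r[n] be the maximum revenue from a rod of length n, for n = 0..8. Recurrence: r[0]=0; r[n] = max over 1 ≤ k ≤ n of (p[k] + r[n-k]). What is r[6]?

   n    0    1    2    3    4    5    6    7    8
r[n]    0    1    4    7    8   11   14   16   18

14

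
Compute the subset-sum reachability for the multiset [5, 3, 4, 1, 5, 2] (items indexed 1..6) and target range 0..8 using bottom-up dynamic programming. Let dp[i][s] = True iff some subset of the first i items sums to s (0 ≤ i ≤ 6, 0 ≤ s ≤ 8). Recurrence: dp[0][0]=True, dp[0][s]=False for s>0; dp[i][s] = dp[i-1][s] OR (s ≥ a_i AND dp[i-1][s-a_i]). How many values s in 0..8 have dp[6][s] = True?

i\s   0   1   2   3   4   5   6   7   8
  0   T   F   F   F   F   F   F   F   F
  1   T   F   F   F   F   T   F   F   F
  2   T   F   F   T   F   T   F   F   T
  3   T   F   F   T   T   T   F   T   T
  4   T   T   F   T   T   T   T   T   T
  5   T   T   F   T   T   T   T   T   T
  6   T   T   T   T   T   T   T   T   T

9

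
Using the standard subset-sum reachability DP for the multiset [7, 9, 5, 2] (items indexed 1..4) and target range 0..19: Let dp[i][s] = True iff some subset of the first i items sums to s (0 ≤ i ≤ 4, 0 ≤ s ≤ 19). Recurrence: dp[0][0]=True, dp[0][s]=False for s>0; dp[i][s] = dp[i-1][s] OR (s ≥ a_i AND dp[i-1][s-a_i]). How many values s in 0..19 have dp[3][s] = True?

i\s   0   1   2   3   4   5   6   7   8   9  10  11  12  13  14  15  16  17  18  19
  0   T   F   F   F   F   F   F   F   F   F   F   F   F   F   F   F   F   F   F   F
  1   T   F   F   F   F   F   F   T   F   F   F   F   F   F   F   F   F   F   F   F
  2   T   F   F   F   F   F   F   T   F   T   F   F   F   F   F   F   T   F   F   F
  3   T   F   F   F   F   T   F   T   F   T   F   F   T   F   T   F   T   F   F   F
  4   T   F   T   F   F   T   F   T   F   T   F   T   T   F   T   F   T   F   T   F

7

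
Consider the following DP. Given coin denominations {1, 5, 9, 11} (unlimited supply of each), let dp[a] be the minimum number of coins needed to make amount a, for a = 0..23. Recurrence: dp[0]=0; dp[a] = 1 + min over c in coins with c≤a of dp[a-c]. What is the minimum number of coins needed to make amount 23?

 a  0  1  2  3  4  5  6  7  8  9 10 11 12 13 14 15 16 17 18 19 20 21 22 23
dp  0  1  2  3  4  1  2  3  4  1  2  1  2  3  2  3  2  3  2  3  2  3  2  3

3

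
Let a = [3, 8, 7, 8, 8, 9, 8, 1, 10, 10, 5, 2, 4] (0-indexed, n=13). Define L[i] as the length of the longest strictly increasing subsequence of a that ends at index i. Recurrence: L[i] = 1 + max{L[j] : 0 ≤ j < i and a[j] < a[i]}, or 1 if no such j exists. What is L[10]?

2

   i    0    1    2    3    4    5    6    7    8    9   10   11   12
a[i]    3    8    7    8    8    9    8    1   10   10    5    2    4
L[i]    1    2    2    3    3    4    3    1    5    5    2    2    3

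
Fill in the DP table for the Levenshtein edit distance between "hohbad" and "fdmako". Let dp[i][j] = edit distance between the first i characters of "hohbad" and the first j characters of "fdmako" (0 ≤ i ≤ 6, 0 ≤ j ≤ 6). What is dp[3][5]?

   ''  f  d  m  a  k  o
''  0  1  2  3  4  5  6
 h  1  1  2  3  4  5  6
 o  2  2  2  3  4  5  5
 h  3  3  3  3  4  5  6
 b  4  4  4  4  4  5  6
 a  5  5  5  5  4  5  6
 d  6  6  5  6  5  5  6

5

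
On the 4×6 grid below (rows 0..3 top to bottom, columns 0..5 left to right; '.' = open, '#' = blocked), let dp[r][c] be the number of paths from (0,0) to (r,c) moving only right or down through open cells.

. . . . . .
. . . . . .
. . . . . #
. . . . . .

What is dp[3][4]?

r\c   0   1   2   3   4   5
  0   1   1   1   1   1   1
  1   1   2   3   4   5   6
  2   1   3   6  10  15   0
  3   1   4  10  20  35  35

35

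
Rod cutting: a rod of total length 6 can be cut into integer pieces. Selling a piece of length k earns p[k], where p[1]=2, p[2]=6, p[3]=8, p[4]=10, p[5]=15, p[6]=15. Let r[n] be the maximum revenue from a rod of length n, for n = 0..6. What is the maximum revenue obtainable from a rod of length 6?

18

   n    0    1    2    3    4    5    6
r[n]    0    2    6    8   12   15   18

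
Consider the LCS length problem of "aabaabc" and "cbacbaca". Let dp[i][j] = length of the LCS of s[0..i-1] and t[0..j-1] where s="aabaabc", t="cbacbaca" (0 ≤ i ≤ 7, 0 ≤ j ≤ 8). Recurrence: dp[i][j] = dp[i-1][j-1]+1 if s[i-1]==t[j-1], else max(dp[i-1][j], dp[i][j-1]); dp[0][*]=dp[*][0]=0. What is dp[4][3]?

2

   ''  c  b  a  c  b  a  c  a
''  0  0  0  0  0  0  0  0  0
 a  0  0  0  1  1  1  1  1  1
 a  0  0  0  1  1  1  2  2  2
 b  0  0  1  1  1  2  2  2  2
 a  0  0  1  2  2  2  3  3  3
 a  0  0  1  2  2  2  3  3  4
 b  0  0  1  2  2  3  3  3  4
 c  0  1  1  2  3  3  3  4  4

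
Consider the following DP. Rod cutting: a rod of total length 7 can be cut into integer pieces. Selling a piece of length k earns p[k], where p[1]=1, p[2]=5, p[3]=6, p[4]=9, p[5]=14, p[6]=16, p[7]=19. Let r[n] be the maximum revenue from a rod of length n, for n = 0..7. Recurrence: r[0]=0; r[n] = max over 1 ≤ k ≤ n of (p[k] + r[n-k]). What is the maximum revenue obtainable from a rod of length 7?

19

   n    0    1    2    3    4    5    6    7
r[n]    0    1    5    6   10   14   16   19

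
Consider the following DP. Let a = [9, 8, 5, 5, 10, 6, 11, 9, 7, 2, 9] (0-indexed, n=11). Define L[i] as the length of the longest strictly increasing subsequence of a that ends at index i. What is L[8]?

3

   i    0    1    2    3    4    5    6    7    8    9   10
a[i]    9    8    5    5   10    6   11    9    7    2    9
L[i]    1    1    1    1    2    2    3    3    3    1    4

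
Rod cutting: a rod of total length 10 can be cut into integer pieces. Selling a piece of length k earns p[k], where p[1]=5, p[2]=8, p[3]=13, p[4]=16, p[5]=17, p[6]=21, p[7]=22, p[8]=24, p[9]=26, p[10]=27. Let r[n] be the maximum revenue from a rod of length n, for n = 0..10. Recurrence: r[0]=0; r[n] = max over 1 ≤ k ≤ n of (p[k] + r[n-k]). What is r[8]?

   n    0    1    2    3    4    5    6    7    8    9   10
r[n]    0    5   10   15   20   25   30   35   40   45   50

40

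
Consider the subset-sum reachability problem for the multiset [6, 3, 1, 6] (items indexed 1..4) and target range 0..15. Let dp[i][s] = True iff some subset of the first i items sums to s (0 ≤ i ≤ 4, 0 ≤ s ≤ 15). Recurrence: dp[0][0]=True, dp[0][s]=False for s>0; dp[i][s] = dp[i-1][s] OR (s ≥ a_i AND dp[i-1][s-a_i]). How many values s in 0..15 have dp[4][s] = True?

11

i\s   0   1   2   3   4   5   6   7   8   9  10  11  12  13  14  15
  0   T   F   F   F   F   F   F   F   F   F   F   F   F   F   F   F
  1   T   F   F   F   F   F   T   F   F   F   F   F   F   F   F   F
  2   T   F   F   T   F   F   T   F   F   T   F   F   F   F   F   F
  3   T   T   F   T   T   F   T   T   F   T   T   F   F   F   F   F
  4   T   T   F   T   T   F   T   T   F   T   T   F   T   T   F   T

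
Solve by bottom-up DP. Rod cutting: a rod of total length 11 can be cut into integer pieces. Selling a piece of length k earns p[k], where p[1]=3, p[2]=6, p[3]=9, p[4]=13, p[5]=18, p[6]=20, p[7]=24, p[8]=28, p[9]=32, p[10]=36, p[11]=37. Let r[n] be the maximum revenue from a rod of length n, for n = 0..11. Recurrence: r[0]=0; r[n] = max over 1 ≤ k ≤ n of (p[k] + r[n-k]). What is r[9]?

   n    0    1    2    3    4    5    6    7    8    9   10   11
r[n]    0    3    6    9   13   18   21   24   28   32   36   39

32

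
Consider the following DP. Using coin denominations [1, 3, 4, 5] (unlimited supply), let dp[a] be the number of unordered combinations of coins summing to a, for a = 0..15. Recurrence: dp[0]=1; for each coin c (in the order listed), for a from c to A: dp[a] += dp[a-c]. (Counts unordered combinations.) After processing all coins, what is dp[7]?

6

after  coin     0     1     2     3     4     5     6     7     8     9    10    11    12    13    14    15
          1     1     1     1     1     1     1     1     1     1     1     1     1     1     1     1     1
          3     1     1     1     2     2     2     3     3     3     4     4     4     5     5     5     6
          4     1     1     1     2     3     3     4     5     6     7     8     9    11    12    13    15
          5     1     1     1     2     3     4     5     6     8    10    12    14    17    20    23    27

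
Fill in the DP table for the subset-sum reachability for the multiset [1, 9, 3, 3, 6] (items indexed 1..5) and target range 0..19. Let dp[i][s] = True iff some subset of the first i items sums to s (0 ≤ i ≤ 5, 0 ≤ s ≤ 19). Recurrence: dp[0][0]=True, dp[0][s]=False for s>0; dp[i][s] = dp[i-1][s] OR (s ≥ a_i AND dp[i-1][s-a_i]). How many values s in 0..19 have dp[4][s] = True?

i\s   0   1   2   3   4   5   6   7   8   9  10  11  12  13  14  15  16  17  18  19
  0   T   F   F   F   F   F   F   F   F   F   F   F   F   F   F   F   F   F   F   F
  1   T   T   F   F   F   F   F   F   F   F   F   F   F   F   F   F   F   F   F   F
  2   T   T   F   F   F   F   F   F   F   T   T   F   F   F   F   F   F   F   F   F
  3   T   T   F   T   T   F   F   F   F   T   T   F   T   T   F   F   F   F   F   F
  4   T   T   F   T   T   F   T   T   F   T   T   F   T   T   F   T   T   F   F   F
  5   T   T   F   T   T   F   T   T   F   T   T   F   T   T   F   T   T   F   T   T

12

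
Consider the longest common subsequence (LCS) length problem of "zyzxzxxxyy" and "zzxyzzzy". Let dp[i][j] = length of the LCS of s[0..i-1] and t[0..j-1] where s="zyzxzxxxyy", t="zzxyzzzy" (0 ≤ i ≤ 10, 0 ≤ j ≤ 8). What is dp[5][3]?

3

   ''  z  z  x  y  z  z  z  y
''  0  0  0  0  0  0  0  0  0
 z  0  1  1  1  1  1  1  1  1
 y  0  1  1  1  2  2  2  2  2
 z  0  1  2  2  2  3  3  3  3
 x  0  1  2  3  3  3  3  3  3
 z  0  1  2  3  3  4  4  4  4
 x  0  1  2  3  3  4  4  4  4
 x  0  1  2  3  3  4  4  4  4
 x  0  1  2  3  3  4  4  4  4
 y  0  1  2  3  4  4  4  4  5
 y  0  1  2  3  4  4  4  4  5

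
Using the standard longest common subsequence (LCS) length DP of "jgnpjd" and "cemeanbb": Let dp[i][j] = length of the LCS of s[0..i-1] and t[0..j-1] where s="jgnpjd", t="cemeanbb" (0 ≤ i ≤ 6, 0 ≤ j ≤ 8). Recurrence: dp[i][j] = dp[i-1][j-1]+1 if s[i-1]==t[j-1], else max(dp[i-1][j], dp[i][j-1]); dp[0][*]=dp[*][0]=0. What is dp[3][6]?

   ''  c  e  m  e  a  n  b  b
''  0  0  0  0  0  0  0  0  0
 j  0  0  0  0  0  0  0  0  0
 g  0  0  0  0  0  0  0  0  0
 n  0  0  0  0  0  0  1  1  1
 p  0  0  0  0  0  0  1  1  1
 j  0  0  0  0  0  0  1  1  1
 d  0  0  0  0  0  0  1  1  1

1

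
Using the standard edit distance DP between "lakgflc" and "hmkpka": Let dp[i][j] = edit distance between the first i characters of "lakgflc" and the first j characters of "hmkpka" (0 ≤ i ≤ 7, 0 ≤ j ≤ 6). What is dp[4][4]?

   ''  h  m  k  p  k  a
''  0  1  2  3  4  5  6
 l  1  1  2  3  4  5  6
 a  2  2  2  3  4  5  5
 k  3  3  3  2  3  4  5
 g  4  4  4  3  3  4  5
 f  5  5  5  4  4  4  5
 l  6  6  6  5  5  5  5
 c  7  7  7  6  6  6  6

3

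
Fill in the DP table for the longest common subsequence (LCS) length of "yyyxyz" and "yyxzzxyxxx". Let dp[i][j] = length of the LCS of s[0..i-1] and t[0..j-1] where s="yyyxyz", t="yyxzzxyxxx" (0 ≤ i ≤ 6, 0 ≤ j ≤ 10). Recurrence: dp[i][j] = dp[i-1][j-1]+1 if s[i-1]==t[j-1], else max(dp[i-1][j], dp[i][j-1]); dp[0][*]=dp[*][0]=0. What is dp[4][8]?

4

   ''  y  y  x  z  z  x  y  x  x  x
''  0  0  0  0  0  0  0  0  0  0  0
 y  0  1  1  1  1  1  1  1  1  1  1
 y  0  1  2  2  2  2  2  2  2  2  2
 y  0  1  2  2  2  2  2  3  3  3  3
 x  0  1  2  3  3  3  3  3  4  4  4
 y  0  1  2  3  3  3  3  4  4  4  4
 z  0  1  2  3  4  4  4  4  4  4  4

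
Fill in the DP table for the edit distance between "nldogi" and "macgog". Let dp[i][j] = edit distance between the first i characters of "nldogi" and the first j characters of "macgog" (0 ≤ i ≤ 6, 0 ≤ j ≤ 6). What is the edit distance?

   ''  m  a  c  g  o  g
''  0  1  2  3  4  5  6
 n  1  1  2  3  4  5  6
 l  2  2  2  3  4  5  6
 d  3  3  3  3  4  5  6
 o  4  4  4  4  4  4  5
 g  5  5  5  5  4  5  4
 i  6  6  6  6  5  5  5

5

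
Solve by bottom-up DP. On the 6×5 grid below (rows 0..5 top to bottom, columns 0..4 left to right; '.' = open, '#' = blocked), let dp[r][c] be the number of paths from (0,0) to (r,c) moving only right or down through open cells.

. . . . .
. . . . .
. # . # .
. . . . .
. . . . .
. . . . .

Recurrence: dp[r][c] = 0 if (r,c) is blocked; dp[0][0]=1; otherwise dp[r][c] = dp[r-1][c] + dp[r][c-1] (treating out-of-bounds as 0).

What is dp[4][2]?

6

r\c   0   1   2   3   4
  0   1   1   1   1   1
  1   1   2   3   4   5
  2   1   0   3   0   5
  3   1   1   4   4   9
  4   1   2   6  10  19
  5   1   3   9  19  38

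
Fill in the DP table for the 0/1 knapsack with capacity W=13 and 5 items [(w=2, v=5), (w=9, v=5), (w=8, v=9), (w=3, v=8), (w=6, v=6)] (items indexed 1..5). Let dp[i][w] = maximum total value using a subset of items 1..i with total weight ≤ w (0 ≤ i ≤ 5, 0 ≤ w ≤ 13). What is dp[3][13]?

14

i\w   0   1   2   3   4   5   6   7   8   9  10  11  12  13
  0   0   0   0   0   0   0   0   0   0   0   0   0   0   0
  1   0   0   5   5   5   5   5   5   5   5   5   5   5   5
  2   0   0   5   5   5   5   5   5   5   5   5  10  10  10
  3   0   0   5   5   5   5   5   5   9   9  14  14  14  14
  4   0   0   5   8   8  13  13  13  13  13  14  17  17  22
  5   0   0   5   8   8  13  13  13  13  14  14  19  19  22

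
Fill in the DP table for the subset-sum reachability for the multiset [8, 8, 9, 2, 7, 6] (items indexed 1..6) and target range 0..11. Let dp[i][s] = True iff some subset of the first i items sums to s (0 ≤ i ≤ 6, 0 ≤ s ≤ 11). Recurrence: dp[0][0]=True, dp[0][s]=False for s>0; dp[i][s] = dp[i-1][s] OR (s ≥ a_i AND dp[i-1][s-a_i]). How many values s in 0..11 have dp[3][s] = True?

3

i\s   0   1   2   3   4   5   6   7   8   9  10  11
  0   T   F   F   F   F   F   F   F   F   F   F   F
  1   T   F   F   F   F   F   F   F   T   F   F   F
  2   T   F   F   F   F   F   F   F   T   F   F   F
  3   T   F   F   F   F   F   F   F   T   T   F   F
  4   T   F   T   F   F   F   F   F   T   T   T   T
  5   T   F   T   F   F   F   F   T   T   T   T   T
  6   T   F   T   F   F   F   T   T   T   T   T   T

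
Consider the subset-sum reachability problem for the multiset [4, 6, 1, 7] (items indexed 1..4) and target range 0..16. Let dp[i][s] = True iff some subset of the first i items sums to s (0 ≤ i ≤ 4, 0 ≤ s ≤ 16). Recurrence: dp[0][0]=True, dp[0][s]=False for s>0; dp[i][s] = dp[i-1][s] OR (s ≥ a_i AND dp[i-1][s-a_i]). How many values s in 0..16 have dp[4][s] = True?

12

i\s   0   1   2   3   4   5   6   7   8   9  10  11  12  13  14  15  16
  0   T   F   F   F   F   F   F   F   F   F   F   F   F   F   F   F   F
  1   T   F   F   F   T   F   F   F   F   F   F   F   F   F   F   F   F
  2   T   F   F   F   T   F   T   F   F   F   T   F   F   F   F   F   F
  3   T   T   F   F   T   T   T   T   F   F   T   T   F   F   F   F   F
  4   T   T   F   F   T   T   T   T   T   F   T   T   T   T   T   F   F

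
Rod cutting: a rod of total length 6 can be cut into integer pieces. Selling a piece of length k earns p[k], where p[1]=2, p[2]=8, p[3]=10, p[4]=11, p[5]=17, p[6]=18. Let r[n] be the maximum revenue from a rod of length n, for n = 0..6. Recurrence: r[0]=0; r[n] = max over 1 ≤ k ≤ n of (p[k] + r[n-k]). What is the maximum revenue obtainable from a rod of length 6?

24

   n    0    1    2    3    4    5    6
r[n]    0    2    8   10   16   18   24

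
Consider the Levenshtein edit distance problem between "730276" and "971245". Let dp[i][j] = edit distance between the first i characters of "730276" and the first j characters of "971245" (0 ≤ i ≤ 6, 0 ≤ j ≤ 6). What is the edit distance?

   ''  9  7  1  2  4  5
''  0  1  2  3  4  5  6
 7  1  1  1  2  3  4  5
 3  2  2  2  2  3  4  5
 0  3  3  3  3  3  4  5
 2  4  4  4  4  3  4  5
 7  5  5  4  5  4  4  5
 6  6  6  5  5  5  5  5

5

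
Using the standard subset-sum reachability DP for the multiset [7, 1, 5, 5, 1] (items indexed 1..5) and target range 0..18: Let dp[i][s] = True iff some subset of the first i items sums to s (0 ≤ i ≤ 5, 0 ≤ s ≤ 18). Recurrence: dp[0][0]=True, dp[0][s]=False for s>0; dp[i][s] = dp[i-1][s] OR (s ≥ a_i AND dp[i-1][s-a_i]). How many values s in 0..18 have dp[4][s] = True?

i\s   0   1   2   3   4   5   6   7   8   9  10  11  12  13  14  15  16  17  18
  0   T   F   F   F   F   F   F   F   F   F   F   F   F   F   F   F   F   F   F
  1   T   F   F   F   F   F   F   T   F   F   F   F   F   F   F   F   F   F   F
  2   T   T   F   F   F   F   F   T   T   F   F   F   F   F   F   F   F   F   F
  3   T   T   F   F   F   T   T   T   T   F   F   F   T   T   F   F   F   F   F
  4   T   T   F   F   F   T   T   T   T   F   T   T   T   T   F   F   F   T   T
  5   T   T   T   F   F   T   T   T   T   T   T   T   T   T   T   F   F   T   T

12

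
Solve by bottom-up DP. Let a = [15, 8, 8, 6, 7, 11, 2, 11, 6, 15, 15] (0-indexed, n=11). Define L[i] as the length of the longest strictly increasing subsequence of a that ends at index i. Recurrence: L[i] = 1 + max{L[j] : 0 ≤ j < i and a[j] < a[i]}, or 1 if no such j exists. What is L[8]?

   i    0    1    2    3    4    5    6    7    8    9   10
a[i]   15    8    8    6    7   11    2   11    6   15   15
L[i]    1    1    1    1    2    3    1    3    2    4    4

2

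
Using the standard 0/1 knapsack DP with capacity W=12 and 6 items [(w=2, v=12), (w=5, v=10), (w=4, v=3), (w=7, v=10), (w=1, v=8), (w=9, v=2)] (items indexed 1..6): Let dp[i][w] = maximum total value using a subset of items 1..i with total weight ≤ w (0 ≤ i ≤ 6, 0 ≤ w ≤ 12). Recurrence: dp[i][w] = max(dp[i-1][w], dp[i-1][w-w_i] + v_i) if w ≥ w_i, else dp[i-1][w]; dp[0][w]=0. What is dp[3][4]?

12

i\w   0   1   2   3   4   5   6   7   8   9  10  11  12
  0   0   0   0   0   0   0   0   0   0   0   0   0   0
  1   0   0  12  12  12  12  12  12  12  12  12  12  12
  2   0   0  12  12  12  12  12  22  22  22  22  22  22
  3   0   0  12  12  12  12  15  22  22  22  22  25  25
  4   0   0  12  12  12  12  15  22  22  22  22  25  25
  5   0   8  12  20  20  20  20  23  30  30  30  30  33
  6   0   8  12  20  20  20  20  23  30  30  30  30  33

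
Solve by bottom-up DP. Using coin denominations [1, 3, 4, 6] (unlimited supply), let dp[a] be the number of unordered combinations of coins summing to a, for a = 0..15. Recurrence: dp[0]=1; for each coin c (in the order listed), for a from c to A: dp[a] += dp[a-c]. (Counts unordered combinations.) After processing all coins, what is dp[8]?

after  coin     0     1     2     3     4     5     6     7     8     9    10    11    12    13    14    15
          1     1     1     1     1     1     1     1     1     1     1     1     1     1     1     1     1
          3     1     1     1     2     2     2     3     3     3     4     4     4     5     5     5     6
          4     1     1     1     2     3     3     4     5     6     7     8     9    11    12    13    15
          6     1     1     1     2     3     3     5     6     7     9    11    12    16    18    20    24

7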